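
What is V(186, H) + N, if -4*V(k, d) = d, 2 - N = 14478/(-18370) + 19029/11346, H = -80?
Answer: 733346183/34737670 ≈ 21.111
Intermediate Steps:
N = 38592783/34737670 (N = 2 - (14478/(-18370) + 19029/11346) = 2 - (14478*(-1/18370) + 19029*(1/11346)) = 2 - (-7239/9185 + 6343/3782) = 2 - 1*30882557/34737670 = 2 - 30882557/34737670 = 38592783/34737670 ≈ 1.1110)
V(k, d) = -d/4
V(186, H) + N = -1/4*(-80) + 38592783/34737670 = 20 + 38592783/34737670 = 733346183/34737670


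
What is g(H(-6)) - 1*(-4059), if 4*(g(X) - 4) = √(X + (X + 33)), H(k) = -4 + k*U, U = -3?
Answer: 4063 + √61/4 ≈ 4065.0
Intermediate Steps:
H(k) = -4 - 3*k (H(k) = -4 + k*(-3) = -4 - 3*k)
g(X) = 4 + √(33 + 2*X)/4 (g(X) = 4 + √(X + (X + 33))/4 = 4 + √(X + (33 + X))/4 = 4 + √(33 + 2*X)/4)
g(H(-6)) - 1*(-4059) = (4 + √(33 + 2*(-4 - 3*(-6)))/4) - 1*(-4059) = (4 + √(33 + 2*(-4 + 18))/4) + 4059 = (4 + √(33 + 2*14)/4) + 4059 = (4 + √(33 + 28)/4) + 4059 = (4 + √61/4) + 4059 = 4063 + √61/4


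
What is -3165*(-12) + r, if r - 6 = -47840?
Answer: -9854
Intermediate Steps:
r = -47834 (r = 6 - 47840 = -47834)
-3165*(-12) + r = -3165*(-12) - 47834 = 37980 - 47834 = -9854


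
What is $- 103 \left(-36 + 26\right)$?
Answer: $1030$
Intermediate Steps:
$- 103 \left(-36 + 26\right) = \left(-103\right) \left(-10\right) = 1030$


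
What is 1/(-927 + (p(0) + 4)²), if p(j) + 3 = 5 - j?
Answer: -1/891 ≈ -0.0011223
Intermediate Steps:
p(j) = 2 - j (p(j) = -3 + (5 - j) = 2 - j)
1/(-927 + (p(0) + 4)²) = 1/(-927 + ((2 - 1*0) + 4)²) = 1/(-927 + ((2 + 0) + 4)²) = 1/(-927 + (2 + 4)²) = 1/(-927 + 6²) = 1/(-927 + 36) = 1/(-891) = -1/891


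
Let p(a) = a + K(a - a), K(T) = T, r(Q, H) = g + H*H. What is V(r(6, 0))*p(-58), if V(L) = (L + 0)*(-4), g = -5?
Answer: -1160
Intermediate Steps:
r(Q, H) = -5 + H² (r(Q, H) = -5 + H*H = -5 + H²)
V(L) = -4*L (V(L) = L*(-4) = -4*L)
p(a) = a (p(a) = a + (a - a) = a + 0 = a)
V(r(6, 0))*p(-58) = -4*(-5 + 0²)*(-58) = -4*(-5 + 0)*(-58) = -4*(-5)*(-58) = 20*(-58) = -1160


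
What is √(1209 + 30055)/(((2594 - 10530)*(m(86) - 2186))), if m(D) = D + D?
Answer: √1954/3995776 ≈ 1.1063e-5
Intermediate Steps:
m(D) = 2*D
√(1209 + 30055)/(((2594 - 10530)*(m(86) - 2186))) = √(1209 + 30055)/(((2594 - 10530)*(2*86 - 2186))) = √31264/((-7936*(172 - 2186))) = (4*√1954)/((-7936*(-2014))) = (4*√1954)/15983104 = (4*√1954)*(1/15983104) = √1954/3995776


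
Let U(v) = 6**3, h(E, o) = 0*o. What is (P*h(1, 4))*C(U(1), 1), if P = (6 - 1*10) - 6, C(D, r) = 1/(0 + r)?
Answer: 0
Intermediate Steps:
h(E, o) = 0
U(v) = 216
C(D, r) = 1/r
P = -10 (P = (6 - 10) - 6 = -4 - 6 = -10)
(P*h(1, 4))*C(U(1), 1) = -10*0/1 = 0*1 = 0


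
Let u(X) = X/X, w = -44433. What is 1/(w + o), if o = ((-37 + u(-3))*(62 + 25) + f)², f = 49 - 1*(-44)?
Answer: 1/9191088 ≈ 1.0880e-7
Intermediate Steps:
f = 93 (f = 49 + 44 = 93)
u(X) = 1
o = 9235521 (o = ((-37 + 1)*(62 + 25) + 93)² = (-36*87 + 93)² = (-3132 + 93)² = (-3039)² = 9235521)
1/(w + o) = 1/(-44433 + 9235521) = 1/9191088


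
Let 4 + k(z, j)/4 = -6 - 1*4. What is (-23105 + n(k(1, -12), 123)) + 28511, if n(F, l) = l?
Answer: 5529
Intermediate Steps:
k(z, j) = -56 (k(z, j) = -16 + 4*(-6 - 1*4) = -16 + 4*(-6 - 4) = -16 + 4*(-10) = -16 - 40 = -56)
(-23105 + n(k(1, -12), 123)) + 28511 = (-23105 + 123) + 28511 = -22982 + 28511 = 5529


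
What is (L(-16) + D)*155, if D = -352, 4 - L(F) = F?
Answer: -51460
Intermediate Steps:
L(F) = 4 - F
(L(-16) + D)*155 = ((4 - 1*(-16)) - 352)*155 = ((4 + 16) - 352)*155 = (20 - 352)*155 = -332*155 = -51460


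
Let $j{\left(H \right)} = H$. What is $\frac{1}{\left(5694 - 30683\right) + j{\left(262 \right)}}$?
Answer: $- \frac{1}{24727} \approx -4.0442 \cdot 10^{-5}$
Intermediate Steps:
$\frac{1}{\left(5694 - 30683\right) + j{\left(262 \right)}} = \frac{1}{\left(5694 - 30683\right) + 262} = \frac{1}{-24989 + 262} = \frac{1}{-24727} = - \frac{1}{24727}$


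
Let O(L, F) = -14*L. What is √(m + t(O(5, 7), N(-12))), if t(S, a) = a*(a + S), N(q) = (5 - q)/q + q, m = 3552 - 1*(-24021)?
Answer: √4131673/12 ≈ 169.39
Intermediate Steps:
m = 27573 (m = 3552 + 24021 = 27573)
N(q) = q + (5 - q)/q (N(q) = (5 - q)/q + q = q + (5 - q)/q)
t(S, a) = a*(S + a)
√(m + t(O(5, 7), N(-12))) = √(27573 + (-1 - 12 + 5/(-12))*(-14*5 + (-1 - 12 + 5/(-12)))) = √(27573 + (-1 - 12 + 5*(-1/12))*(-70 + (-1 - 12 + 5*(-1/12)))) = √(27573 + (-1 - 12 - 5/12)*(-70 + (-1 - 12 - 5/12))) = √(27573 - 161*(-70 - 161/12)/12) = √(27573 - 161/12*(-1001/12)) = √(27573 + 161161/144) = √(4131673/144) = √4131673/12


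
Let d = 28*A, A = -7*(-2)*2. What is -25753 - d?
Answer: -26537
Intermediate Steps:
A = 28 (A = 14*2 = 28)
d = 784 (d = 28*28 = 784)
-25753 - d = -25753 - 1*784 = -25753 - 784 = -26537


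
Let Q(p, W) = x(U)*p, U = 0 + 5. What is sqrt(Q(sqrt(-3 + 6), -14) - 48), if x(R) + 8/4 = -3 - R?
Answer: sqrt(-48 - 10*sqrt(3)) ≈ 8.0821*I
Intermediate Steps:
U = 5
x(R) = -5 - R (x(R) = -2 + (-3 - R) = -5 - R)
Q(p, W) = -10*p (Q(p, W) = (-5 - 1*5)*p = (-5 - 5)*p = -10*p)
sqrt(Q(sqrt(-3 + 6), -14) - 48) = sqrt(-10*sqrt(-3 + 6) - 48) = sqrt(-10*sqrt(3) - 48) = sqrt(-48 - 10*sqrt(3))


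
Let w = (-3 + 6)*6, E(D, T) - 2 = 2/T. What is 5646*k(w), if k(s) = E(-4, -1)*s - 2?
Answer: -11292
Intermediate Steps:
E(D, T) = 2 + 2/T
w = 18 (w = 3*6 = 18)
k(s) = -2 (k(s) = (2 + 2/(-1))*s - 2 = (2 + 2*(-1))*s - 2 = (2 - 2)*s - 2 = 0*s - 2 = 0 - 2 = -2)
5646*k(w) = 5646*(-2) = -11292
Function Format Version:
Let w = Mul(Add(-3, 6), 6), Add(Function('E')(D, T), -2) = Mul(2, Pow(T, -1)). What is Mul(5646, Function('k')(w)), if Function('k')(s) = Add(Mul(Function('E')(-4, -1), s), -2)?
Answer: -11292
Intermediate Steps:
Function('E')(D, T) = Add(2, Mul(2, Pow(T, -1)))
w = 18 (w = Mul(3, 6) = 18)
Function('k')(s) = -2 (Function('k')(s) = Add(Mul(Add(2, Mul(2, Pow(-1, -1))), s), -2) = Add(Mul(Add(2, Mul(2, -1)), s), -2) = Add(Mul(Add(2, -2), s), -2) = Add(Mul(0, s), -2) = Add(0, -2) = -2)
Mul(5646, Function('k')(w)) = Mul(5646, -2) = -11292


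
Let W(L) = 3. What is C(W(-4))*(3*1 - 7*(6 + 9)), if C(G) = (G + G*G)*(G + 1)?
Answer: -4896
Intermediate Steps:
C(G) = (1 + G)*(G + G²) (C(G) = (G + G²)*(1 + G) = (1 + G)*(G + G²))
C(W(-4))*(3*1 - 7*(6 + 9)) = (3*(1 + 3² + 2*3))*(3*1 - 7*(6 + 9)) = (3*(1 + 9 + 6))*(3 - 7*15) = (3*16)*(3 - 105) = 48*(-102) = -4896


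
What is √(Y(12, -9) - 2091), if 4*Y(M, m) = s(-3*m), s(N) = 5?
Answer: I*√8359/2 ≈ 45.714*I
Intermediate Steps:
Y(M, m) = 5/4 (Y(M, m) = (¼)*5 = 5/4)
√(Y(12, -9) - 2091) = √(5/4 - 2091) = √(-8359/4) = I*√8359/2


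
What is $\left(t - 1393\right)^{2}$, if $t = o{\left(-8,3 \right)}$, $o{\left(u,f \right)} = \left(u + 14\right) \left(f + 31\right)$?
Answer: $1413721$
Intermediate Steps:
$o{\left(u,f \right)} = \left(14 + u\right) \left(31 + f\right)$
$t = 204$ ($t = 434 + 14 \cdot 3 + 31 \left(-8\right) + 3 \left(-8\right) = 434 + 42 - 248 - 24 = 204$)
$\left(t - 1393\right)^{2} = \left(204 - 1393\right)^{2} = \left(-1189\right)^{2} = 1413721$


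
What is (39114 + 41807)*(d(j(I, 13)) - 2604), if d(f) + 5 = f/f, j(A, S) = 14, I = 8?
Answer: -211041968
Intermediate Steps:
d(f) = -4 (d(f) = -5 + f/f = -5 + 1 = -4)
(39114 + 41807)*(d(j(I, 13)) - 2604) = (39114 + 41807)*(-4 - 2604) = 80921*(-2608) = -211041968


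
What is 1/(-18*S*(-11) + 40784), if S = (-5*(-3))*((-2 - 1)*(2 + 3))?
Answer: -1/3766 ≈ -0.00026553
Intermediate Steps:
S = -225 (S = 15*(-3*5) = 15*(-15) = -225)
1/(-18*S*(-11) + 40784) = 1/(-18*(-225)*(-11) + 40784) = 1/(4050*(-11) + 40784) = 1/(-44550 + 40784) = 1/(-3766) = -1/3766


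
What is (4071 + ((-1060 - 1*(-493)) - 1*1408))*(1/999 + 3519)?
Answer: 7368450272/999 ≈ 7.3758e+6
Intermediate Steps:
(4071 + ((-1060 - 1*(-493)) - 1*1408))*(1/999 + 3519) = (4071 + ((-1060 + 493) - 1408))*(1/999 + 3519) = (4071 + (-567 - 1408))*(3515482/999) = (4071 - 1975)*(3515482/999) = 2096*(3515482/999) = 7368450272/999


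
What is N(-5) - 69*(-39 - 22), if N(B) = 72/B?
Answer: 20973/5 ≈ 4194.6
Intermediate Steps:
N(-5) - 69*(-39 - 22) = 72/(-5) - 69*(-39 - 22) = 72*(-1/5) - 69*(-61) = -72/5 - 1*(-4209) = -72/5 + 4209 = 20973/5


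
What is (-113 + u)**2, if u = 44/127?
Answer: 204690249/16129 ≈ 12691.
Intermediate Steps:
u = 44/127 (u = 44*(1/127) = 44/127 ≈ 0.34646)
(-113 + u)**2 = (-113 + 44/127)**2 = (-14307/127)**2 = 204690249/16129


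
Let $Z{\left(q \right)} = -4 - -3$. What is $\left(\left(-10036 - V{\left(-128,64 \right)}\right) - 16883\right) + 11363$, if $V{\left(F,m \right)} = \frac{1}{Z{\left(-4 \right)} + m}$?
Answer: $- \frac{980029}{63} \approx -15556.0$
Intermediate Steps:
$Z{\left(q \right)} = -1$ ($Z{\left(q \right)} = -4 + 3 = -1$)
$V{\left(F,m \right)} = \frac{1}{-1 + m}$
$\left(\left(-10036 - V{\left(-128,64 \right)}\right) - 16883\right) + 11363 = \left(\left(-10036 - \frac{1}{-1 + 64}\right) - 16883\right) + 11363 = \left(\left(-10036 - \frac{1}{63}\right) - 16883\right) + 11363 = \left(- \frac{632269}{63} - 16883\right) + 11363 = - \frac{1695898}{63} + 11363 = - \frac{980029}{63}$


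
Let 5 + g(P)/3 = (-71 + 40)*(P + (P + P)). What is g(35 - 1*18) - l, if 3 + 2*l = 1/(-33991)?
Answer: -161678191/33991 ≈ -4756.5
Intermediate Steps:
l = -50987/33991 (l = -3/2 + (1/2)/(-33991) = -3/2 + (1/2)*(-1/33991) = -3/2 - 1/67982 = -50987/33991 ≈ -1.5000)
g(P) = -15 - 279*P (g(P) = -15 + 3*((-71 + 40)*(P + (P + P))) = -15 + 3*(-31*(P + 2*P)) = -15 + 3*(-93*P) = -15 - 279*P)
g(35 - 1*18) - l = (-15 - 279*(35 - 1*18)) - 1*(-50987/33991) = (-15 - 279*(35 - 18)) + 50987/33991 = (-15 - 279*17) + 50987/33991 = (-15 - 4743) + 50987/33991 = -4758 + 50987/33991 = -161678191/33991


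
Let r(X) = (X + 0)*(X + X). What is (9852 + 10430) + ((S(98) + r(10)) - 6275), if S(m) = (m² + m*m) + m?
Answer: 33513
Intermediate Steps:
S(m) = m + 2*m² (S(m) = (m² + m²) + m = 2*m² + m = m + 2*m²)
r(X) = 2*X² (r(X) = X*(2*X) = 2*X²)
(9852 + 10430) + ((S(98) + r(10)) - 6275) = (9852 + 10430) + ((98*(1 + 2*98) + 2*10²) - 6275) = 20282 + ((98*(1 + 196) + 2*100) - 6275) = 20282 + ((98*197 + 200) - 6275) = 20282 + ((19306 + 200) - 6275) = 20282 + (19506 - 6275) = 20282 + 13231 = 33513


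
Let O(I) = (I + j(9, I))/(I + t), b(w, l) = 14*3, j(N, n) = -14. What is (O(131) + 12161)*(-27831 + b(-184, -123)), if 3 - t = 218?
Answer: -9461293041/28 ≈ -3.3790e+8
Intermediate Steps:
t = -215 (t = 3 - 1*218 = 3 - 218 = -215)
b(w, l) = 42
O(I) = (-14 + I)/(-215 + I) (O(I) = (I - 14)/(I - 215) = (-14 + I)/(-215 + I))
(O(131) + 12161)*(-27831 + b(-184, -123)) = ((-14 + 131)/(-215 + 131) + 12161)*(-27831 + 42) = (117/(-84) + 12161)*(-27789) = (-1/84*117 + 12161)*(-27789) = (-39/28 + 12161)*(-27789) = (340469/28)*(-27789) = -9461293041/28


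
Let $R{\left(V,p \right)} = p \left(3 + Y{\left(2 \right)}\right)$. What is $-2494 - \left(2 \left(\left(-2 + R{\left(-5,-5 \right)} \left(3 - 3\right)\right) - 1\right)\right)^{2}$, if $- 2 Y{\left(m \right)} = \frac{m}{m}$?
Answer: $-2530$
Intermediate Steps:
$Y{\left(m \right)} = - \frac{1}{2}$ ($Y{\left(m \right)} = - \frac{m \frac{1}{m}}{2} = \left(- \frac{1}{2}\right) 1 = - \frac{1}{2}$)
$R{\left(V,p \right)} = \frac{5 p}{2}$ ($R{\left(V,p \right)} = p \left(3 - \frac{1}{2}\right) = p \frac{5}{2} = \frac{5 p}{2}$)
$-2494 - \left(2 \left(\left(-2 + R{\left(-5,-5 \right)} \left(3 - 3\right)\right) - 1\right)\right)^{2} = -2494 - \left(2 \left(\left(-2 + \frac{5}{2} \left(-5\right) \left(3 - 3\right)\right) - 1\right)\right)^{2} = -2494 - \left(2 \left(\left(-2 - \frac{25 \left(3 - 3\right)}{2}\right) - 1\right)\right)^{2} = -2494 - \left(2 \left(\left(-2 - 0\right) - 1\right)\right)^{2} = -2494 - \left(2 \left(\left(-2 + 0\right) - 1\right)\right)^{2} = -2494 - \left(2 \left(-2 - 1\right)\right)^{2} = -2494 - \left(2 \left(-3\right)\right)^{2} = -2494 - \left(-6\right)^{2} = -2494 - 36 = -2530$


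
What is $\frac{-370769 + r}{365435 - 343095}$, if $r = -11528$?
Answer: $- \frac{382297}{22340} \approx -17.113$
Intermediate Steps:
$\frac{-370769 + r}{365435 - 343095} = \frac{-370769 - 11528}{365435 - 343095} = - \frac{382297}{365435 - 343095} = - \frac{382297}{22340}$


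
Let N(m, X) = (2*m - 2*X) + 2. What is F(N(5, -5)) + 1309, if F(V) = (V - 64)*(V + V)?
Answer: -539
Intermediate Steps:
N(m, X) = 2 - 2*X + 2*m (N(m, X) = (-2*X + 2*m) + 2 = 2 - 2*X + 2*m)
F(V) = 2*V*(-64 + V) (F(V) = (-64 + V)*(2*V) = 2*V*(-64 + V))
F(N(5, -5)) + 1309 = 2*(2 - 2*(-5) + 2*5)*(-64 + (2 - 2*(-5) + 2*5)) + 1309 = 2*(2 + 10 + 10)*(-64 + (2 + 10 + 10)) + 1309 = 2*22*(-64 + 22) + 1309 = 2*22*(-42) + 1309 = -1848 + 1309 = -539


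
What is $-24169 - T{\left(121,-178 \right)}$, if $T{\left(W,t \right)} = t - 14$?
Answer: $-23977$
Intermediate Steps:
$T{\left(W,t \right)} = -14 + t$ ($T{\left(W,t \right)} = t - 14 = -14 + t$)
$-24169 - T{\left(121,-178 \right)} = -24169 - \left(-14 - 178\right) = -24169 - -192 = -24169 + 192 = -23977$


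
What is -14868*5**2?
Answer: -371700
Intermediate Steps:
-14868*5**2 = -14868*25 = -236*1575 = -371700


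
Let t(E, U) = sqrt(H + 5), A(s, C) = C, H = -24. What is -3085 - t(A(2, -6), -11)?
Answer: -3085 - I*sqrt(19) ≈ -3085.0 - 4.3589*I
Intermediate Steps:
t(E, U) = I*sqrt(19) (t(E, U) = sqrt(-24 + 5) = sqrt(-19) = I*sqrt(19))
-3085 - t(A(2, -6), -11) = -3085 - I*sqrt(19)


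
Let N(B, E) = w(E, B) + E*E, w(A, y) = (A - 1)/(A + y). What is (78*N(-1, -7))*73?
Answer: 284700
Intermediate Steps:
w(A, y) = (-1 + A)/(A + y)
N(B, E) = E**2 + (-1 + E)/(B + E) (N(B, E) = (-1 + E)/(E + B) + E*E = (-1 + E)/(B + E) + E**2 = E**2 + (-1 + E)/(B + E))
(78*N(-1, -7))*73 = (78*((-1 - 7 + (-7)**2*(-1 - 7))/(-1 - 7)))*73 = (78*((-1 - 7 + 49*(-8))/(-8)))*73 = (78*(-(-1 - 7 - 392)/8))*73 = (78*(-1/8*(-400)))*73 = (78*50)*73 = 3900*73 = 284700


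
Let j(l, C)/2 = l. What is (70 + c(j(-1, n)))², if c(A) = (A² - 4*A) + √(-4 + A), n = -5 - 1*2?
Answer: (82 + I*√6)² ≈ 6718.0 + 401.72*I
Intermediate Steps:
n = -7 (n = -5 - 2 = -7)
j(l, C) = 2*l
c(A) = A² + √(-4 + A) - 4*A
(70 + c(j(-1, n)))² = (70 + ((2*(-1))² + √(-4 + 2*(-1)) - 8*(-1)))² = (70 + ((-2)² + √(-4 - 2) - 4*(-2)))² = (70 + (4 + √(-6) + 8))² = (70 + (4 + I*√6 + 8))² = (70 + (12 + I*√6))² = (82 + I*√6)²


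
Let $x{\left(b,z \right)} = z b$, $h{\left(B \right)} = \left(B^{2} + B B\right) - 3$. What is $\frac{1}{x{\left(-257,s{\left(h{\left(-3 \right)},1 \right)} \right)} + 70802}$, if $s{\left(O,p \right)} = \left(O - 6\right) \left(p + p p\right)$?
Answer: $\frac{1}{66176} \approx 1.5111 \cdot 10^{-5}$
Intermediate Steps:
$h{\left(B \right)} = -3 + 2 B^{2}$ ($h{\left(B \right)} = \left(B^{2} + B^{2}\right) - 3 = 2 B^{2} - 3 = -3 + 2 B^{2}$)
$s{\left(O,p \right)} = \left(-6 + O\right) \left(p + p^{2}\right)$
$x{\left(b,z \right)} = b z$
$\frac{1}{x{\left(-257,s{\left(h{\left(-3 \right)},1 \right)} \right)} + 70802} = \frac{1}{- 257 \cdot 1 \left(-6 - \left(3 - 2 \left(-3\right)^{2}\right) - 6 + \left(-3 + 2 \left(-3\right)^{2}\right) 1\right) + 70802} = \frac{1}{- 257 \cdot 1 \left(-6 + \left(-3 + 2 \cdot 9\right) - 6 + \left(-3 + 2 \cdot 9\right) 1\right) + 70802} = \frac{1}{- 257 \cdot 1 \left(-6 + \left(-3 + 18\right) - 6 + \left(-3 + 18\right) 1\right) + 70802} = \frac{1}{- 257 \cdot 1 \left(-6 + 15 - 6 + 15 \cdot 1\right) + 70802} = \frac{1}{- 257 \cdot 1 \left(-6 + 15 - 6 + 15\right) + 70802} = \frac{1}{- 257 \cdot 1 \cdot 18 + 70802} = \frac{1}{\left(-257\right) 18 + 70802} = \frac{1}{-4626 + 70802} = \frac{1}{66176}$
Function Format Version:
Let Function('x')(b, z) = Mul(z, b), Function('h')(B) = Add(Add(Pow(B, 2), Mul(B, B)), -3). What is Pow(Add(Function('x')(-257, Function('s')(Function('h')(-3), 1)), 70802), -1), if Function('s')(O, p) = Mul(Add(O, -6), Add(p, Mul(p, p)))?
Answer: Rational(1, 66176) ≈ 1.5111e-5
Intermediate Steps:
Function('h')(B) = Add(-3, Mul(2, Pow(B, 2))) (Function('h')(B) = Add(Add(Pow(B, 2), Pow(B, 2)), -3) = Add(Mul(2, Pow(B, 2)), -3) = Add(-3, Mul(2, Pow(B, 2))))
Function('s')(O, p) = Mul(Add(-6, O), Add(p, Pow(p, 2)))
Function('x')(b, z) = Mul(b, z)
Pow(Add(Function('x')(-257, Function('s')(Function('h')(-3), 1)), 70802), -1) = Pow(Add(Mul(-257, Mul(1, Add(-6, Add(-3, Mul(2, Pow(-3, 2))), Mul(-6, 1), Mul(Add(-3, Mul(2, Pow(-3, 2))), 1)))), 70802), -1) = Pow(Add(Mul(-257, Mul(1, Add(-6, Add(-3, Mul(2, 9)), -6, Mul(Add(-3, Mul(2, 9)), 1)))), 70802), -1) = Pow(Add(Mul(-257, Mul(1, Add(-6, Add(-3, 18), -6, Mul(Add(-3, 18), 1)))), 70802), -1) = Pow(Add(Mul(-257, Mul(1, Add(-6, 15, -6, Mul(15, 1)))), 70802), -1) = Pow(Add(Mul(-257, Mul(1, Add(-6, 15, -6, 15))), 70802), -1) = Pow(Add(Mul(-257, Mul(1, 18)), 70802), -1) = Pow(Add(Mul(-257, 18), 70802), -1) = Pow(Add(-4626, 70802), -1) = Pow(66176, -1) = Rational(1, 66176)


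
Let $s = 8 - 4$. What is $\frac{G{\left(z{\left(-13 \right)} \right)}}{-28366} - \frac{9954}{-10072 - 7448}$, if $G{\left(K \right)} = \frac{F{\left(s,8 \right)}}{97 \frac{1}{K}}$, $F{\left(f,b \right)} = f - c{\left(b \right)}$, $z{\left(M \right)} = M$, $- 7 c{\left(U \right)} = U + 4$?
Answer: $\frac{1229027351}{2163103880} \approx 0.56818$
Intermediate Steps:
$c{\left(U \right)} = - \frac{4}{7} - \frac{U}{7}$ ($c{\left(U \right)} = - \frac{U + 4}{7} = - \frac{4 + U}{7} = - \frac{4}{7} - \frac{U}{7}$)
$s = 4$
$F{\left(f,b \right)} = \frac{4}{7} + f + \frac{b}{7}$ ($F{\left(f,b \right)} = f - \left(- \frac{4}{7} - \frac{b}{7}\right) = f + \left(\frac{4}{7} + \frac{b}{7}\right) = \frac{4}{7} + f + \frac{b}{7}$)
$G{\left(K \right)} = \frac{40 K}{679}$ ($G{\left(K \right)} = \frac{\frac{4}{7} + 4 + \frac{1}{7} \cdot 8}{97 \frac{1}{K}} = \left(\frac{4}{7} + 4 + \frac{8}{7}\right) \frac{K}{97} = \frac{40 \frac{K}{97}}{7} = \frac{40 K}{679}$)
$\frac{G{\left(z{\left(-13 \right)} \right)}}{-28366} - \frac{9954}{-10072 - 7448} = \frac{\frac{40}{679} \left(-13\right)}{-28366} - \frac{9954}{-10072 - 7448} = \left(- \frac{520}{679}\right) \left(- \frac{1}{28366}\right) - \frac{9954}{-10072 - 7448} = \frac{20}{740789} - \frac{9954}{-17520} = \frac{20}{740789} - - \frac{1659}{2920} = \frac{20}{740789} + \frac{1659}{2920} = \frac{1229027351}{2163103880}$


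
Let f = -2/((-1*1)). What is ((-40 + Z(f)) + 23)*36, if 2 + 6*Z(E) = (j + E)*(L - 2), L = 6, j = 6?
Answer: -432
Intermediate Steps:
f = 2 (f = -2/(-1) = -2*(-1) = 2)
Z(E) = 11/3 + 2*E/3 (Z(E) = -⅓ + ((6 + E)*(6 - 2))/6 = -⅓ + ((6 + E)*4)/6 = -⅓ + (24 + 4*E)/6 = -⅓ + (4 + 2*E/3) = 11/3 + 2*E/3)
((-40 + Z(f)) + 23)*36 = ((-40 + (11/3 + (⅔)*2)) + 23)*36 = ((-40 + (11/3 + 4/3)) + 23)*36 = ((-40 + 5) + 23)*36 = (-35 + 23)*36 = -12*36 = -432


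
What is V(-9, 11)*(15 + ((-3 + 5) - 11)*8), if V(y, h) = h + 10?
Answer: -1197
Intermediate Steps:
V(y, h) = 10 + h
V(-9, 11)*(15 + ((-3 + 5) - 11)*8) = (10 + 11)*(15 + ((-3 + 5) - 11)*8) = 21*(15 + (2 - 11)*8) = 21*(15 - 9*8) = 21*(15 - 72) = 21*(-57) = -1197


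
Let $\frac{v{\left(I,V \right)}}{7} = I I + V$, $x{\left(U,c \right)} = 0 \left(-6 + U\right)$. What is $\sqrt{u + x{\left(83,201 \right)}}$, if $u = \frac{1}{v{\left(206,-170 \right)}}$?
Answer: $\frac{\sqrt{6038}}{42266} \approx 0.0018385$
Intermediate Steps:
$x{\left(U,c \right)} = 0$
$v{\left(I,V \right)} = 7 V + 7 I^{2}$ ($v{\left(I,V \right)} = 7 \left(I I + V\right) = 7 \left(I^{2} + V\right) = 7 \left(V + I^{2}\right) = 7 V + 7 I^{2}$)
$u = \frac{1}{295862}$ ($u = \frac{1}{7 \left(-170\right) + 7 \cdot 206^{2}} = \frac{1}{-1190 + 7 \cdot 42436} = \frac{1}{-1190 + 297052} = \frac{1}{295862} \approx 3.38 \cdot 10^{-6}$)
$\sqrt{u + x{\left(83,201 \right)}} = \sqrt{\frac{1}{295862} + 0} = \sqrt{\frac{1}{295862}} = \frac{\sqrt{6038}}{42266}$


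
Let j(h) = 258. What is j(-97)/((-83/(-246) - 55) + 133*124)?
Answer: 63468/4043585 ≈ 0.015696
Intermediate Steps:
j(-97)/((-83/(-246) - 55) + 133*124) = 258/((-83/(-246) - 55) + 133*124) = 258/((-83*(-1/246) - 55) + 16492) = 258/((83/246 - 55) + 16492) = 258/(-13447/246 + 16492) = 258/(4043585/246) = 258*(246/4043585) = 63468/4043585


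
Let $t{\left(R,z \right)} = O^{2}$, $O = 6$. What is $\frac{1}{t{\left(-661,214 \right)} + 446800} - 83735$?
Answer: $- \frac{37415812459}{446836} \approx -83735.0$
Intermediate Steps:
$t{\left(R,z \right)} = 36$ ($t{\left(R,z \right)} = 6^{2} = 36$)
$\frac{1}{t{\left(-661,214 \right)} + 446800} - 83735 = \frac{1}{36 + 446800} - 83735 = \frac{1}{446836} - 83735 = - \frac{37415812459}{446836}$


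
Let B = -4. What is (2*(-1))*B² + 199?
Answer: 167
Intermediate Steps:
(2*(-1))*B² + 199 = (2*(-1))*(-4)² + 199 = -2*16 + 199 = -32 + 199 = 167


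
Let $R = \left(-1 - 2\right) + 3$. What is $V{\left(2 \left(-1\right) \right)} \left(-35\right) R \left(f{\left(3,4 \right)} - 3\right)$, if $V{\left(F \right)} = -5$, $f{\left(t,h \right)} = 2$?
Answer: $0$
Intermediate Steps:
$R = 0$ ($R = -3 + 3 = 0$)
$V{\left(2 \left(-1\right) \right)} \left(-35\right) R \left(f{\left(3,4 \right)} - 3\right) = \left(-5\right) \left(-35\right) 0 \left(2 - 3\right) = 175 \cdot 0 \left(-1\right) = 175 \cdot 0 = 0$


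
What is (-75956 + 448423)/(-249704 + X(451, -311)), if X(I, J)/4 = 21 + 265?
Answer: -372467/248560 ≈ -1.4985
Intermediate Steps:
X(I, J) = 1144 (X(I, J) = 4*(21 + 265) = 4*286 = 1144)
(-75956 + 448423)/(-249704 + X(451, -311)) = (-75956 + 448423)/(-249704 + 1144) = 372467/(-248560) = 372467*(-1/248560) = -372467/248560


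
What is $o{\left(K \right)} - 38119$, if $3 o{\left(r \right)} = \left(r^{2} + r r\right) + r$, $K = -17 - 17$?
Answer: $- \frac{112079}{3} \approx -37360.0$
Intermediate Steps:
$K = -34$ ($K = -17 - 17 = -34$)
$o{\left(r \right)} = \frac{r}{3} + \frac{2 r^{2}}{3}$ ($o{\left(r \right)} = \frac{\left(r^{2} + r r\right) + r}{3} = \frac{\left(r^{2} + r^{2}\right) + r}{3} = \frac{2 r^{2} + r}{3} = \frac{r + 2 r^{2}}{3} = \frac{r}{3} + \frac{2 r^{2}}{3}$)
$o{\left(K \right)} - 38119 = \frac{1}{3} \left(-34\right) \left(1 + 2 \left(-34\right)\right) - 38119 = \frac{1}{3} \left(-34\right) \left(1 - 68\right) - 38119 = \frac{1}{3} \left(-34\right) \left(-67\right) - 38119 = \frac{2278}{3} - 38119 = - \frac{112079}{3}$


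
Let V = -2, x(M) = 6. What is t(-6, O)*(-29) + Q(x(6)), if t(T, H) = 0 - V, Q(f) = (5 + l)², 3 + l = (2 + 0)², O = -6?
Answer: -22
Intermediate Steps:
l = 1 (l = -3 + (2 + 0)² = -3 + 2² = -3 + 4 = 1)
Q(f) = 36 (Q(f) = (5 + 1)² = 6² = 36)
t(T, H) = 2 (t(T, H) = 0 - 1*(-2) = 0 + 2 = 2)
t(-6, O)*(-29) + Q(x(6)) = 2*(-29) + 36 = -58 + 36 = -22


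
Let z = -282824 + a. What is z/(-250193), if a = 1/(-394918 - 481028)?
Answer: 247738551505/219155557578 ≈ 1.1304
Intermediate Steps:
a = -1/875946 (a = 1/(-875946) = -1/875946 ≈ -1.1416e-6)
z = -247738551505/875946 (z = -282824 - 1/875946 = -247738551505/875946 ≈ -2.8282e+5)
z/(-250193) = -247738551505/875946/(-250193) = -247738551505/875946*(-1/250193) = 247738551505/219155557578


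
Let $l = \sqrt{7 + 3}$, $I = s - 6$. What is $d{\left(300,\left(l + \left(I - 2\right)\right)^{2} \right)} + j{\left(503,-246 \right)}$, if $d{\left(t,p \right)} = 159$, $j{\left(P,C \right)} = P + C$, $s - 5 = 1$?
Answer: $416$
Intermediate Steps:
$s = 6$ ($s = 5 + 1 = 6$)
$I = 0$ ($I = 6 - 6 = 0$)
$l = \sqrt{10} \approx 3.1623$
$j{\left(P,C \right)} = C + P$
$d{\left(300,\left(l + \left(I - 2\right)\right)^{2} \right)} + j{\left(503,-246 \right)} = 159 + \left(-246 + 503\right) = 159 + 257 = 416$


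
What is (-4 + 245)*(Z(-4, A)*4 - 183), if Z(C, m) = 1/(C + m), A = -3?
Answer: -309685/7 ≈ -44241.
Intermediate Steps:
(-4 + 245)*(Z(-4, A)*4 - 183) = (-4 + 245)*(4/(-4 - 3) - 183) = 241*(4/(-7) - 183) = 241*(-⅐*4 - 183) = 241*(-4/7 - 183) = 241*(-1285/7) = -309685/7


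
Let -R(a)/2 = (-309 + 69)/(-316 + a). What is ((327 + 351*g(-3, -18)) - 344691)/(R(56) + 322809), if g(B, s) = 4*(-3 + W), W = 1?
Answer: -214916/199833 ≈ -1.0755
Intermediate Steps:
g(B, s) = -8 (g(B, s) = 4*(-3 + 1) = 4*(-2) = -8)
R(a) = 480/(-316 + a) (R(a) = -2*(-309 + 69)/(-316 + a) = -(-480)/(-316 + a) = 480/(-316 + a))
((327 + 351*g(-3, -18)) - 344691)/(R(56) + 322809) = ((327 + 351*(-8)) - 344691)/(480/(-316 + 56) + 322809) = ((327 - 2808) - 344691)/(480/(-260) + 322809) = (-2481 - 344691)/(480*(-1/260) + 322809) = -347172/(-24/13 + 322809) = -347172/4196493/13 = -347172*13/4196493 = -214916/199833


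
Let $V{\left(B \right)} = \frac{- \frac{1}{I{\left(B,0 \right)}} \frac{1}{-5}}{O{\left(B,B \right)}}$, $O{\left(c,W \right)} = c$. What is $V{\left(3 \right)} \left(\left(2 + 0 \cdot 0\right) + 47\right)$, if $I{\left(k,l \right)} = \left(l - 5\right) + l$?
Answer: $- \frac{49}{75} \approx -0.65333$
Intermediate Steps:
$I{\left(k,l \right)} = -5 + 2 l$ ($I{\left(k,l \right)} = \left(-5 + l\right) + l = -5 + 2 l$)
$V{\left(B \right)} = - \frac{1}{25 B}$ ($V{\left(B \right)} = \frac{- \frac{1}{-5 + 2 \cdot 0} \frac{1}{-5}}{B} = \frac{- \frac{1}{-5 + 0} \left(- \frac{1}{5}\right)}{B} = \frac{- \frac{1}{-5} \left(- \frac{1}{5}\right)}{B} = \frac{\left(-1\right) \left(- \frac{1}{5}\right) \left(- \frac{1}{5}\right)}{B} = \frac{\frac{1}{5} \left(- \frac{1}{5}\right)}{B} = - \frac{1}{25 B}$)
$V{\left(3 \right)} \left(\left(2 + 0 \cdot 0\right) + 47\right) = - \frac{1}{25 \cdot 3} \left(\left(2 + 0 \cdot 0\right) + 47\right) = \left(- \frac{1}{25}\right) \frac{1}{3} \left(\left(2 + 0\right) + 47\right) = - \frac{2 + 47}{75} = \left(- \frac{1}{75}\right) 49 = - \frac{49}{75}$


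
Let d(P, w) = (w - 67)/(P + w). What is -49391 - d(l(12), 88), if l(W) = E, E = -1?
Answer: -1432346/29 ≈ -49391.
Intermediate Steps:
l(W) = -1
d(P, w) = (-67 + w)/(P + w)
-49391 - d(l(12), 88) = -49391 - (-67 + 88)/(-1 + 88) = -49391 - 21/87 = -49391 - 1*7/29 = -49391 - 7/29 = -1432346/29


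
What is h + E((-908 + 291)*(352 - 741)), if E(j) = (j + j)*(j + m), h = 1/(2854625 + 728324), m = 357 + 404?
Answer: 414109291717505677/3582949 ≈ 1.1558e+11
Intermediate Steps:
m = 761
h = 1/3582949 ≈ 2.7910e-7
E(j) = 2*j*(761 + j) (E(j) = (j + j)*(j + 761) = (2*j)*(761 + j) = 2*j*(761 + j))
h + E((-908 + 291)*(352 - 741)) = 1/3582949 + 2*((-908 + 291)*(352 - 741))*(761 + (-908 + 291)*(352 - 741)) = 1/3582949 + 2*(-617*(-389))*(761 - 617*(-389)) = 1/3582949 + 2*240013*(761 + 240013) = 1/3582949 + 2*240013*240774 = 1/3582949 + 115577780124 = 414109291717505677/3582949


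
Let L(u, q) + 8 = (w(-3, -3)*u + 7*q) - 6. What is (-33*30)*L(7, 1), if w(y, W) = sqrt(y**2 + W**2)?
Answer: 6930 - 20790*sqrt(2) ≈ -22472.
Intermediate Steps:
w(y, W) = sqrt(W**2 + y**2)
L(u, q) = -14 + 7*q + 3*u*sqrt(2) (L(u, q) = -8 + ((sqrt((-3)**2 + (-3)**2)*u + 7*q) - 6) = -8 + ((sqrt(9 + 9)*u + 7*q) - 6) = -8 + ((sqrt(18)*u + 7*q) - 6) = -8 + (((3*sqrt(2))*u + 7*q) - 6) = -8 + ((3*u*sqrt(2) + 7*q) - 6) = -8 + ((7*q + 3*u*sqrt(2)) - 6) = -8 + (-6 + 7*q + 3*u*sqrt(2)) = -14 + 7*q + 3*u*sqrt(2))
(-33*30)*L(7, 1) = (-33*30)*(-14 + 7*1 + 3*7*sqrt(2)) = -990*(-14 + 7 + 21*sqrt(2)) = -990*(-7 + 21*sqrt(2)) = 6930 - 20790*sqrt(2)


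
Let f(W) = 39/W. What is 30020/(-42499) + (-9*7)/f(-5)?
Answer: 4072135/552487 ≈ 7.3706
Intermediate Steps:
30020/(-42499) + (-9*7)/f(-5) = 30020/(-42499) + (-9*7)/((39/(-5))) = 30020*(-1/42499) - 63/(39*(-1/5)) = -30020/42499 - 63/(-39/5) = -30020/42499 - 63*(-5/39) = -30020/42499 + 105/13 = 4072135/552487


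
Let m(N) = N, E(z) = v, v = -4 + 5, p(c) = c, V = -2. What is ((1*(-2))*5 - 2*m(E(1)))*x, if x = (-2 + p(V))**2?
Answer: -192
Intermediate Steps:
v = 1
E(z) = 1
x = 16 (x = (-2 - 2)**2 = (-4)**2 = 16)
((1*(-2))*5 - 2*m(E(1)))*x = ((1*(-2))*5 - 2*1)*16 = (-2*5 - 2)*16 = (-10 - 2)*16 = -12*16 = -192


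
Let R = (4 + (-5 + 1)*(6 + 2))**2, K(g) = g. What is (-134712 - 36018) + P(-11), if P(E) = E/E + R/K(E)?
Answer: -1878803/11 ≈ -1.7080e+5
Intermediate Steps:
R = 784 (R = (4 - 4*8)**2 = (4 - 32)**2 = (-28)**2 = 784)
P(E) = 1 + 784/E (P(E) = E/E + 784/E = 1 + 784/E)
(-134712 - 36018) + P(-11) = (-134712 - 36018) + (784 - 11)/(-11) = -170730 - 1/11*773 = -170730 - 773/11 = -1878803/11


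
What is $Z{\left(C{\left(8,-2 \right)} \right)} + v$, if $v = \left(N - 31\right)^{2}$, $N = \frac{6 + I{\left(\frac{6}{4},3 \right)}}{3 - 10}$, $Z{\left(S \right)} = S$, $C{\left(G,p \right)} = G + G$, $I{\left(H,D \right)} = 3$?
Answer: $\frac{51860}{49} \approx 1058.4$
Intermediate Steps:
$C{\left(G,p \right)} = 2 G$
$N = - \frac{9}{7}$ ($N = \frac{6 + 3}{3 - 10} = \frac{9}{-7} = 9 \left(- \frac{1}{7}\right) = - \frac{9}{7} \approx -1.2857$)
$v = \frac{51076}{49}$ ($v = \left(- \frac{9}{7} - 31\right)^{2} = \left(- \frac{226}{7}\right)^{2} = \frac{51076}{49} \approx 1042.4$)
$Z{\left(C{\left(8,-2 \right)} \right)} + v = 2 \cdot 8 + \frac{51076}{49} = 16 + \frac{51076}{49} = \frac{51860}{49}$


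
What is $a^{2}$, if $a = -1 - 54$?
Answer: $3025$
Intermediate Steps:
$a = -55$ ($a = -1 - 54 = -55$)
$a^{2} = \left(-55\right)^{2} = 3025$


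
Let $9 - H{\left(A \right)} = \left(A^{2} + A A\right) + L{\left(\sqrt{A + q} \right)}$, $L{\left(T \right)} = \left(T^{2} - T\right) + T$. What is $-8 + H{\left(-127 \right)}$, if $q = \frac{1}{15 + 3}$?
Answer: $- \frac{578341}{18} \approx -32130.0$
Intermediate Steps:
$q = \frac{1}{18} \approx 0.055556$
$L{\left(T \right)} = T^{2}$
$H{\left(A \right)} = \frac{161}{18} - A - 2 A^{2}$ ($H{\left(A \right)} = 9 - \left(\left(A^{2} + A A\right) + \left(\sqrt{A + \frac{1}{18}}\right)^{2}\right) = 9 - \left(\left(A^{2} + A^{2}\right) + \left(\sqrt{\frac{1}{18} + A}\right)^{2}\right) = 9 - \left(2 A^{2} + \left(\frac{1}{18} + A\right)\right) = 9 - \left(\frac{1}{18} + A + 2 A^{2}\right) = \frac{161}{18} - A - 2 A^{2}$)
$-8 + H{\left(-127 \right)} = -8 - \left(- \frac{2447}{18} + 32258\right) = -8 + \left(\frac{161}{18} + 127 - 32258\right) = -8 - \frac{578197}{18} = - \frac{578341}{18}$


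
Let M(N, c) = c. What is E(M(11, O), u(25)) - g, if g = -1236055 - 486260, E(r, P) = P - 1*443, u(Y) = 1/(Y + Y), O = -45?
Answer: 86093601/50 ≈ 1.7219e+6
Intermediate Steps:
u(Y) = 1/(2*Y)
E(r, P) = -443 + P (E(r, P) = P - 443 = -443 + P)
g = -1722315
E(M(11, O), u(25)) - g = (-443 + (1/2)/25) - 1*(-1722315) = (-443 + (1/2)*(1/25)) + 1722315 = (-443 + 1/50) + 1722315 = -22149/50 + 1722315 = 86093601/50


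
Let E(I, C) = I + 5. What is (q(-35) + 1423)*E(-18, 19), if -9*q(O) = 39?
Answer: -55328/3 ≈ -18443.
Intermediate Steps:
E(I, C) = 5 + I
q(O) = -13/3 (q(O) = -⅑*39 = -13/3)
(q(-35) + 1423)*E(-18, 19) = (-13/3 + 1423)*(5 - 18) = (4256/3)*(-13) = -55328/3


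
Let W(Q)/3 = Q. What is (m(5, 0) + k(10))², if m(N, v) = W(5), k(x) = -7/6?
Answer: 6889/36 ≈ 191.36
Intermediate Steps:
k(x) = -7/6 (k(x) = -7*⅙ = -7/6)
W(Q) = 3*Q
m(N, v) = 15 (m(N, v) = 3*5 = 15)
(m(5, 0) + k(10))² = (15 - 7/6)² = (83/6)² = 6889/36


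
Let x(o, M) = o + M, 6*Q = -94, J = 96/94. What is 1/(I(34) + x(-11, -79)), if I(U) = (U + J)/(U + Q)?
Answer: -2585/227712 ≈ -0.011352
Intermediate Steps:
J = 48/47 (J = 96*(1/94) = 48/47 ≈ 1.0213)
Q = -47/3 (Q = (⅙)*(-94) = -47/3 ≈ -15.667)
x(o, M) = M + o
I(U) = (48/47 + U)/(-47/3 + U) (I(U) = (U + 48/47)/(U - 47/3) = (48/47 + U)/(-47/3 + U))
1/(I(34) + x(-11, -79)) = 1/(3*(48 + 47*34)/(47*(-47 + 3*34)) + (-79 - 11)) = 1/(3*(48 + 1598)/(47*(-47 + 102)) - 90) = 1/((3/47)*1646/55 - 90) = 1/((3/47)*(1/55)*1646 - 90) = 1/(4938/2585 - 90) = 1/(-227712/2585) = -2585/227712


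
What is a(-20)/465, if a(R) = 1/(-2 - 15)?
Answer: -1/7905 ≈ -0.00012650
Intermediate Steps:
a(R) = -1/17 (a(R) = 1/(-17) = -1/17)
a(-20)/465 = -1/17/465 = -1/17*1/465 = -1/7905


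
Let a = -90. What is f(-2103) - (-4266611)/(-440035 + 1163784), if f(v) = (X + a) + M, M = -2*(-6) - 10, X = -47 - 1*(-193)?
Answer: 46244053/723749 ≈ 63.895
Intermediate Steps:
X = 146 (X = -47 + 193 = 146)
M = 2 (M = 12 - 10 = 2)
f(v) = 58 (f(v) = (146 - 90) + 2 = 56 + 2 = 58)
f(-2103) - (-4266611)/(-440035 + 1163784) = 58 - (-4266611)/(-440035 + 1163784) = 58 - (-4266611)/723749 = 58 - 1*(-4266611/723749) = 58 + 4266611/723749 = 46244053/723749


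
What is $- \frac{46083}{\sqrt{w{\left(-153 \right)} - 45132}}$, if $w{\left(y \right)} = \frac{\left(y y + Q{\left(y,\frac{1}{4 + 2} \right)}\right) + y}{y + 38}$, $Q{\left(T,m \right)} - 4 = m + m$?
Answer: $\frac{46083 i \sqrt{5395910745}}{15640321} \approx 216.44 i$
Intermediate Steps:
$Q{\left(T,m \right)} = 4 + 2 m$ ($Q{\left(T,m \right)} = 4 + \left(m + m\right) = 4 + 2 m$)
$w{\left(y \right)} = \frac{\frac{13}{3} + y + y^{2}}{38 + y}$ ($w{\left(y \right)} = \frac{\left(y y + \left(4 + \frac{2}{4 + 2}\right)\right) + y}{y + 38} = \frac{\left(y^{2} + \left(4 + \frac{2}{6}\right)\right) + y}{38 + y} = \frac{\left(y^{2} + \left(4 + 2 \cdot \frac{1}{6}\right)\right) + y}{38 + y} = \frac{\left(y^{2} + \left(4 + \frac{1}{3}\right)\right) + y}{38 + y} = \frac{\left(y^{2} + \frac{13}{3}\right) + y}{38 + y} = \frac{\left(\frac{13}{3} + y^{2}\right) + y}{38 + y} = \frac{\frac{13}{3} + y + y^{2}}{38 + y}$)
$- \frac{46083}{\sqrt{w{\left(-153 \right)} - 45132}} = - \frac{46083}{\sqrt{\frac{\frac{13}{3} - 153 + \left(-153\right)^{2}}{38 - 153} - 45132}} = - \frac{46083}{\sqrt{\frac{\frac{13}{3} - 153 + 23409}{-115} - 45132}} = - \frac{46083}{\sqrt{\left(- \frac{1}{115}\right) \frac{69781}{3} - 45132}} = - \frac{46083}{\sqrt{- \frac{69781}{345} - 45132}} = - \frac{46083}{\sqrt{- \frac{15640321}{345}}} = - \frac{46083}{\frac{1}{345} i \sqrt{5395910745}} = - 46083 \left(- \frac{i \sqrt{5395910745}}{15640321}\right) = \frac{46083 i \sqrt{5395910745}}{15640321}$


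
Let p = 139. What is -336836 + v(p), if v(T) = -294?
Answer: -337130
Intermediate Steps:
-336836 + v(p) = -336836 - 294 = -337130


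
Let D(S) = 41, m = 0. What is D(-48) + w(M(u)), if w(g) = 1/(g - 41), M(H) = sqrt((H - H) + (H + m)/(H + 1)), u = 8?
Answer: 619592/15121 - 6*sqrt(2)/15121 ≈ 40.975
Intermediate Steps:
M(H) = sqrt(H/(1 + H)) (M(H) = sqrt((H - H) + (H + 0)/(H + 1)) = sqrt(0 + H/(1 + H)) = sqrt(H/(1 + H)))
w(g) = 1/(-41 + g)
D(-48) + w(M(u)) = 41 + 1/(-41 + sqrt(8/(1 + 8))) = 41 + 1/(-41 + sqrt(8/9)) = 41 + 1/(-41 + 2*sqrt(2)/3)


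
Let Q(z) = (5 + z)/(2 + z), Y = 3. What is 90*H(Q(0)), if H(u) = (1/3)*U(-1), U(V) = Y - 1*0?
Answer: 90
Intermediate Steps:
Q(z) = (5 + z)/(2 + z)
U(V) = 3 (U(V) = 3 - 1*0 = 3 + 0 = 3)
H(u) = 1 (H(u) = (1/3)*3 = (1*(⅓))*3 = (⅓)*3 = 1)
90*H(Q(0)) = 90*1 = 90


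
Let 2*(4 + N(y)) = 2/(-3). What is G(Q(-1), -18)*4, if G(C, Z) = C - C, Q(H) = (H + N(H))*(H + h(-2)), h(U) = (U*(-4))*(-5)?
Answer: 0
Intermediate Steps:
N(y) = -13/3 (N(y) = -4 + (2/(-3))/2 = -4 + (2*(-⅓))/2 = -4 + (½)*(-⅔) = -4 - ⅓ = -13/3)
h(U) = 20*U (h(U) = -4*U*(-5) = 20*U)
Q(H) = (-40 + H)*(-13/3 + H) (Q(H) = (H - 13/3)*(H + 20*(-2)) = (-13/3 + H)*(H - 40) = (-13/3 + H)*(-40 + H) = (-40 + H)*(-13/3 + H))
G(C, Z) = 0
G(Q(-1), -18)*4 = 0*4 = 0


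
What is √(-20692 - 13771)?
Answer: I*√34463 ≈ 185.64*I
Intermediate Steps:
√(-20692 - 13771) = √(-34463) = I*√34463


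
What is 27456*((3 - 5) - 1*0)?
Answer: -54912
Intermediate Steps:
27456*((3 - 5) - 1*0) = 27456*(-2 + 0) = 27456*(-2) = -54912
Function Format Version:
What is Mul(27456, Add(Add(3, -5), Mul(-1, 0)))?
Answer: -54912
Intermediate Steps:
Mul(27456, Add(Add(3, -5), Mul(-1, 0))) = Mul(27456, Add(-2, 0)) = Mul(27456, -2) = -54912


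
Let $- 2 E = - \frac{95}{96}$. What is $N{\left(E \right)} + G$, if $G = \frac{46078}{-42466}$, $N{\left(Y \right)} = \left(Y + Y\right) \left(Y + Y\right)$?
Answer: $- \frac{20699599}{195683328} \approx -0.10578$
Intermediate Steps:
$E = \frac{95}{192}$ ($E = - \frac{\left(-95\right) \frac{1}{96}}{2} = \left(- \frac{1}{2}\right) \left(- \frac{95}{96}\right) = \frac{95}{192} \approx 0.49479$)
$N{\left(Y \right)} = 4 Y^{2}$ ($N{\left(Y \right)} = 2 Y 2 Y = 4 Y^{2}$)
$G = - \frac{23039}{21233}$ ($G = 46078 \left(- \frac{1}{42466}\right) = - \frac{23039}{21233} \approx -1.0851$)
$N{\left(E \right)} + G = 4 \left(\frac{95}{192}\right)^{2} - \frac{23039}{21233} = 4 \cdot \frac{9025}{36864} - \frac{23039}{21233} = \frac{9025}{9216} - \frac{23039}{21233} = - \frac{20699599}{195683328}$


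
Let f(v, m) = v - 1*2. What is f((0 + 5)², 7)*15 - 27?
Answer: 318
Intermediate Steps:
f(v, m) = -2 + v (f(v, m) = v - 2 = -2 + v)
f((0 + 5)², 7)*15 - 27 = (-2 + (0 + 5)²)*15 - 27 = (-2 + 5²)*15 - 27 = (-2 + 25)*15 - 27 = 23*15 - 27 = 345 - 27 = 318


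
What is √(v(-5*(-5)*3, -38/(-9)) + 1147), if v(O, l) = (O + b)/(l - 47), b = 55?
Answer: √6782545/77 ≈ 33.823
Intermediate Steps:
v(O, l) = (55 + O)/(-47 + l) (v(O, l) = (O + 55)/(l - 47) = (55 + O)/(-47 + l))
√(v(-5*(-5)*3, -38/(-9)) + 1147) = √((55 - 5*(-5)*3)/(-47 - 38/(-9)) + 1147) = √((55 + 25*3)/(-47 - 38*(-⅑)) + 1147) = √((55 + 75)/(-47 + 38/9) + 1147) = √(130/(-385/9) + 1147) = √(-9/385*130 + 1147) = √(-234/77 + 1147) = √(88085/77) = √6782545/77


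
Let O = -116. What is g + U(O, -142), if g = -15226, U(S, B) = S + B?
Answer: -15484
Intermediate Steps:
U(S, B) = B + S
g + U(O, -142) = -15226 + (-142 - 116) = -15226 - 258 = -15484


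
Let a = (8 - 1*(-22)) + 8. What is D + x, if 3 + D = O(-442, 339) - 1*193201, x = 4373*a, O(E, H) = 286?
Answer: -26744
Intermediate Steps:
a = 38 (a = (8 + 22) + 8 = 30 + 8 = 38)
x = 166174 (x = 4373*38 = 166174)
D = -192918 (D = -3 + (286 - 1*193201) = -3 + (286 - 193201) = -3 - 192915 = -192918)
D + x = -192918 + 166174 = -26744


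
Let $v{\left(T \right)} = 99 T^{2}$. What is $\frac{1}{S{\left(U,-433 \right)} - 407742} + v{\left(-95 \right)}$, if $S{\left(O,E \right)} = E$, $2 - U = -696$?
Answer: $\frac{364694158124}{408175} \approx 8.9348 \cdot 10^{5}$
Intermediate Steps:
$U = 698$ ($U = 2 - -696 = 2 + 696 = 698$)
$\frac{1}{S{\left(U,-433 \right)} - 407742} + v{\left(-95 \right)} = \frac{1}{-433 - 407742} + 99 \left(-95\right)^{2} = \frac{1}{-408175} + 99 \cdot 9025 = - \frac{1}{408175} + 893475 = \frac{364694158124}{408175}$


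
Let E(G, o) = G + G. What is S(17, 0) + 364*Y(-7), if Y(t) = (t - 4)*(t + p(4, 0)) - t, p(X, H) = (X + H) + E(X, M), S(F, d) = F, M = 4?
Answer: -17455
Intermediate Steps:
E(G, o) = 2*G
p(X, H) = H + 3*X (p(X, H) = (X + H) + 2*X = (H + X) + 2*X = H + 3*X)
Y(t) = -t + (-4 + t)*(12 + t) (Y(t) = (t - 4)*(t + (0 + 3*4)) - t = (-4 + t)*(t + (0 + 12)) - t = (-4 + t)*(t + 12) - t = (-4 + t)*(12 + t) - t = -t + (-4 + t)*(12 + t))
S(17, 0) + 364*Y(-7) = 17 + 364*(-48 + (-7)**2 + 7*(-7)) = 17 + 364*(-48 + 49 - 49) = 17 + 364*(-48) = 17 - 17472 = -17455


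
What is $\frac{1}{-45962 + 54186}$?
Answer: $\frac{1}{8224} \approx 0.0001216$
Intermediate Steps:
$\frac{1}{-45962 + 54186} = \frac{1}{8224}$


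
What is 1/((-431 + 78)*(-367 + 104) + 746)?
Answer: 1/93585 ≈ 1.0685e-5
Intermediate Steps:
1/((-431 + 78)*(-367 + 104) + 746) = 1/(-353*(-263) + 746) = 1/(92839 + 746) = 1/93585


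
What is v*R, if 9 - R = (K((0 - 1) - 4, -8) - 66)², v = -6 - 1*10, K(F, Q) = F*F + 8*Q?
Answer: 176256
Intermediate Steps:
K(F, Q) = F² + 8*Q
v = -16 (v = -6 - 10 = -16)
R = -11016 (R = 9 - ((((0 - 1) - 4)² + 8*(-8)) - 66)² = 9 - (((-1 - 4)² - 64) - 66)² = 9 - (((-5)² - 64) - 66)² = 9 - ((25 - 64) - 66)² = 9 - (-39 - 66)² = 9 - 1*(-105)² = 9 - 1*11025 = 9 - 11025 = -11016)
v*R = -16*(-11016) = 176256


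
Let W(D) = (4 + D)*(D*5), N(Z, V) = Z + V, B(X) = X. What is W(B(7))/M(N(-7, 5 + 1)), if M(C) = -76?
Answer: -385/76 ≈ -5.0658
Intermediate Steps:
N(Z, V) = V + Z
W(D) = 5*D*(4 + D) (W(D) = (4 + D)*(5*D) = 5*D*(4 + D))
W(B(7))/M(N(-7, 5 + 1)) = (5*7*(4 + 7))/(-76) = (5*7*11)*(-1/76) = 385*(-1/76) = -385/76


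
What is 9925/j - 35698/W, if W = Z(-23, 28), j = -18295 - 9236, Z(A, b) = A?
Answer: 42720581/27531 ≈ 1551.7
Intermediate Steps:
j = -27531
W = -23
9925/j - 35698/W = 9925/(-27531) - 35698/(-23) = 9925*(-1/27531) - 35698*(-1/23) = -9925/27531 + 35698/23 = 42720581/27531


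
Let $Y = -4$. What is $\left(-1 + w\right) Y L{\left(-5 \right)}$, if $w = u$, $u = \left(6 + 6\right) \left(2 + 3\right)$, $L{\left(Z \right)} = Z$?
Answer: $1180$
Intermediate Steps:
$u = 60$ ($u = 12 \cdot 5 = 60$)
$w = 60$
$\left(-1 + w\right) Y L{\left(-5 \right)} = \left(-1 + 60\right) \left(-4\right) \left(-5\right) = 59 \left(-4\right) \left(-5\right) = \left(-236\right) \left(-5\right) = 1180$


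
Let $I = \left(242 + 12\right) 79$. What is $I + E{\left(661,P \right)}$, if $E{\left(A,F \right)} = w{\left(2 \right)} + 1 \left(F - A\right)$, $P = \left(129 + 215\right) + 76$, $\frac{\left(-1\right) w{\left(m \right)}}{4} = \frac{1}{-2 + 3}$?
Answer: $19821$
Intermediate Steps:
$w{\left(m \right)} = -4$ ($w{\left(m \right)} = - \frac{4}{-2 + 3} = - \frac{4}{1} = \left(-4\right) 1 = -4$)
$P = 420$ ($P = 344 + 76 = 420$)
$E{\left(A,F \right)} = -4 + F - A$ ($E{\left(A,F \right)} = -4 + 1 \left(F - A\right) = -4 - \left(A - F\right) = -4 + F - A$)
$I = 20066$ ($I = 254 \cdot 79 = 20066$)
$I + E{\left(661,P \right)} = 20066 - 245 = 19821$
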